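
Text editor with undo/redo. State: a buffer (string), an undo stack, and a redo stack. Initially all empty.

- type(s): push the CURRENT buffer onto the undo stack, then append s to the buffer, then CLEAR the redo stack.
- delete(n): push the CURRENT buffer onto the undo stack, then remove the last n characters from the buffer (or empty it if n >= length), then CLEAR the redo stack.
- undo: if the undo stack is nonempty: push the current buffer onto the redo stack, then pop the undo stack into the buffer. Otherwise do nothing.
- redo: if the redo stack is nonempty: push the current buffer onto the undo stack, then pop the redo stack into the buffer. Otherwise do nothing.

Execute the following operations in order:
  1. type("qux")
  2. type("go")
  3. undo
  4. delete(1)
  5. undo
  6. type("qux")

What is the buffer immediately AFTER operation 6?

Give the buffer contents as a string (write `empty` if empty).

Answer: quxqux

Derivation:
After op 1 (type): buf='qux' undo_depth=1 redo_depth=0
After op 2 (type): buf='quxgo' undo_depth=2 redo_depth=0
After op 3 (undo): buf='qux' undo_depth=1 redo_depth=1
After op 4 (delete): buf='qu' undo_depth=2 redo_depth=0
After op 5 (undo): buf='qux' undo_depth=1 redo_depth=1
After op 6 (type): buf='quxqux' undo_depth=2 redo_depth=0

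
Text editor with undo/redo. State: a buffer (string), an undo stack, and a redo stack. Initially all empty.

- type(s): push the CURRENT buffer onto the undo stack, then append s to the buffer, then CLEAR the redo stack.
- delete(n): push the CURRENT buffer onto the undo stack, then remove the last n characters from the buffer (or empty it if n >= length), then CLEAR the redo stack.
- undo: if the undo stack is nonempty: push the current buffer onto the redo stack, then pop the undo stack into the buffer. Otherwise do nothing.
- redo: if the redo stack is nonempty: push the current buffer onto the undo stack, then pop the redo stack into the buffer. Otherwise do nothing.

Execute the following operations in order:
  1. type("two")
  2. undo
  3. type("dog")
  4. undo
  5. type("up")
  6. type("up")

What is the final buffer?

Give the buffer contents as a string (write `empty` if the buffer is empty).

Answer: upup

Derivation:
After op 1 (type): buf='two' undo_depth=1 redo_depth=0
After op 2 (undo): buf='(empty)' undo_depth=0 redo_depth=1
After op 3 (type): buf='dog' undo_depth=1 redo_depth=0
After op 4 (undo): buf='(empty)' undo_depth=0 redo_depth=1
After op 5 (type): buf='up' undo_depth=1 redo_depth=0
After op 6 (type): buf='upup' undo_depth=2 redo_depth=0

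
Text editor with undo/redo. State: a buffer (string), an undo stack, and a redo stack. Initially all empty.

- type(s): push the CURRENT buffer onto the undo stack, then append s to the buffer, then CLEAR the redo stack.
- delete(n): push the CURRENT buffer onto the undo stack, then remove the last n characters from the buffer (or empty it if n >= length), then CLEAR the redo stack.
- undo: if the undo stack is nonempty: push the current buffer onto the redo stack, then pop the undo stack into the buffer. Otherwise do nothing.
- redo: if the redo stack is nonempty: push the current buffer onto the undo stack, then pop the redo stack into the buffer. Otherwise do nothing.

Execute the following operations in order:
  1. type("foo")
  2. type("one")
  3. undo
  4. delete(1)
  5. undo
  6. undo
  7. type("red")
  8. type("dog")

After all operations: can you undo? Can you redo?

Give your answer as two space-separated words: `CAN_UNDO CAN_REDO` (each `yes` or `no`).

Answer: yes no

Derivation:
After op 1 (type): buf='foo' undo_depth=1 redo_depth=0
After op 2 (type): buf='fooone' undo_depth=2 redo_depth=0
After op 3 (undo): buf='foo' undo_depth=1 redo_depth=1
After op 4 (delete): buf='fo' undo_depth=2 redo_depth=0
After op 5 (undo): buf='foo' undo_depth=1 redo_depth=1
After op 6 (undo): buf='(empty)' undo_depth=0 redo_depth=2
After op 7 (type): buf='red' undo_depth=1 redo_depth=0
After op 8 (type): buf='reddog' undo_depth=2 redo_depth=0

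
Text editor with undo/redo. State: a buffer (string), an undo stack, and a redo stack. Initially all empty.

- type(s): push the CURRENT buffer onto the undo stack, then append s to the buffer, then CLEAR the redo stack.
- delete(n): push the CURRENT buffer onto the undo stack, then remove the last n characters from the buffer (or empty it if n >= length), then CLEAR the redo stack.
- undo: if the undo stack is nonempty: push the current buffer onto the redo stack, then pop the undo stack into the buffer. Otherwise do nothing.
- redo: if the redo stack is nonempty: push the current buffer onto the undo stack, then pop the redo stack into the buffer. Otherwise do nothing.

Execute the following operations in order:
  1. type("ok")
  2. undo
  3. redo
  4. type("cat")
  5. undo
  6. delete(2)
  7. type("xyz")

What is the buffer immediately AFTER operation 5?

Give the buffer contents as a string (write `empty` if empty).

Answer: ok

Derivation:
After op 1 (type): buf='ok' undo_depth=1 redo_depth=0
After op 2 (undo): buf='(empty)' undo_depth=0 redo_depth=1
After op 3 (redo): buf='ok' undo_depth=1 redo_depth=0
After op 4 (type): buf='okcat' undo_depth=2 redo_depth=0
After op 5 (undo): buf='ok' undo_depth=1 redo_depth=1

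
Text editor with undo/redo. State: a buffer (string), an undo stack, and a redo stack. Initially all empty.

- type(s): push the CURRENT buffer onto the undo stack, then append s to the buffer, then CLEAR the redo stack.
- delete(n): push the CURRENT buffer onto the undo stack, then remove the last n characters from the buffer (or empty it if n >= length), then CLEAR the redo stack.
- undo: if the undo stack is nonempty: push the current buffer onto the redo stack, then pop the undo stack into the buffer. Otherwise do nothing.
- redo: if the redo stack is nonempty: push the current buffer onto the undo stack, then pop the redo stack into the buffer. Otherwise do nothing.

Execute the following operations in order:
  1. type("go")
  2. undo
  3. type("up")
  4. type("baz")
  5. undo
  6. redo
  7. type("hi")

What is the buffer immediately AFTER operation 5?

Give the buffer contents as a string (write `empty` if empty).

Answer: up

Derivation:
After op 1 (type): buf='go' undo_depth=1 redo_depth=0
After op 2 (undo): buf='(empty)' undo_depth=0 redo_depth=1
After op 3 (type): buf='up' undo_depth=1 redo_depth=0
After op 4 (type): buf='upbaz' undo_depth=2 redo_depth=0
After op 5 (undo): buf='up' undo_depth=1 redo_depth=1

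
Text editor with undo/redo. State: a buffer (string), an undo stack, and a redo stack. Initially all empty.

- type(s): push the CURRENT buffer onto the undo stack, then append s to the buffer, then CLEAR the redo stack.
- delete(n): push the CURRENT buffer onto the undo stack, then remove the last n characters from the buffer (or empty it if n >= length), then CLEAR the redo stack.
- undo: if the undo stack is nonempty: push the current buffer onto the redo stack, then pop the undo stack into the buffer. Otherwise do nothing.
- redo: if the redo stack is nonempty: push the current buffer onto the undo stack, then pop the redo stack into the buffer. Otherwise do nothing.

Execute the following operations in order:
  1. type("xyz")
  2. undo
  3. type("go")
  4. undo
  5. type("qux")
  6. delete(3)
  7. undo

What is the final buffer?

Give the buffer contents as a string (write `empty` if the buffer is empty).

After op 1 (type): buf='xyz' undo_depth=1 redo_depth=0
After op 2 (undo): buf='(empty)' undo_depth=0 redo_depth=1
After op 3 (type): buf='go' undo_depth=1 redo_depth=0
After op 4 (undo): buf='(empty)' undo_depth=0 redo_depth=1
After op 5 (type): buf='qux' undo_depth=1 redo_depth=0
After op 6 (delete): buf='(empty)' undo_depth=2 redo_depth=0
After op 7 (undo): buf='qux' undo_depth=1 redo_depth=1

Answer: qux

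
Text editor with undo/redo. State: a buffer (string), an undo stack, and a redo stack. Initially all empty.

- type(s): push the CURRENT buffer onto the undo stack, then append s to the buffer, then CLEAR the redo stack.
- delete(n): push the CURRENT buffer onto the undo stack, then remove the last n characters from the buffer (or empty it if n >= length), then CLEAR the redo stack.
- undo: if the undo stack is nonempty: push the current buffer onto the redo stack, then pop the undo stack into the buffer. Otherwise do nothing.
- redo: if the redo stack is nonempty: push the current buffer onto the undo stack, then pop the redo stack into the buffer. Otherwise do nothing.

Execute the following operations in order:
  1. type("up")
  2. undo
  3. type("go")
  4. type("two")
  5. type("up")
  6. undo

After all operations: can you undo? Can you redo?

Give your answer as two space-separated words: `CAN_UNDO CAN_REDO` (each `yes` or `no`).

Answer: yes yes

Derivation:
After op 1 (type): buf='up' undo_depth=1 redo_depth=0
After op 2 (undo): buf='(empty)' undo_depth=0 redo_depth=1
After op 3 (type): buf='go' undo_depth=1 redo_depth=0
After op 4 (type): buf='gotwo' undo_depth=2 redo_depth=0
After op 5 (type): buf='gotwoup' undo_depth=3 redo_depth=0
After op 6 (undo): buf='gotwo' undo_depth=2 redo_depth=1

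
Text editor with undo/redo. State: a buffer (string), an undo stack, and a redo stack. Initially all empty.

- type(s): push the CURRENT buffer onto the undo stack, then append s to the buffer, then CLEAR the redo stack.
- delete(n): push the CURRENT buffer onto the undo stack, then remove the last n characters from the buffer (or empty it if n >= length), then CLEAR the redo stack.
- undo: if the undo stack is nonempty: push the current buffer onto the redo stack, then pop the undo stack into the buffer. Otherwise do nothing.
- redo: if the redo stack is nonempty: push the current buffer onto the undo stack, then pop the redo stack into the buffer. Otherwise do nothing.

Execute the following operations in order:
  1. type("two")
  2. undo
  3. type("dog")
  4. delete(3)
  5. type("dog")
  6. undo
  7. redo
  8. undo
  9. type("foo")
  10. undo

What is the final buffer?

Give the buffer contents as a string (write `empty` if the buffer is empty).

Answer: empty

Derivation:
After op 1 (type): buf='two' undo_depth=1 redo_depth=0
After op 2 (undo): buf='(empty)' undo_depth=0 redo_depth=1
After op 3 (type): buf='dog' undo_depth=1 redo_depth=0
After op 4 (delete): buf='(empty)' undo_depth=2 redo_depth=0
After op 5 (type): buf='dog' undo_depth=3 redo_depth=0
After op 6 (undo): buf='(empty)' undo_depth=2 redo_depth=1
After op 7 (redo): buf='dog' undo_depth=3 redo_depth=0
After op 8 (undo): buf='(empty)' undo_depth=2 redo_depth=1
After op 9 (type): buf='foo' undo_depth=3 redo_depth=0
After op 10 (undo): buf='(empty)' undo_depth=2 redo_depth=1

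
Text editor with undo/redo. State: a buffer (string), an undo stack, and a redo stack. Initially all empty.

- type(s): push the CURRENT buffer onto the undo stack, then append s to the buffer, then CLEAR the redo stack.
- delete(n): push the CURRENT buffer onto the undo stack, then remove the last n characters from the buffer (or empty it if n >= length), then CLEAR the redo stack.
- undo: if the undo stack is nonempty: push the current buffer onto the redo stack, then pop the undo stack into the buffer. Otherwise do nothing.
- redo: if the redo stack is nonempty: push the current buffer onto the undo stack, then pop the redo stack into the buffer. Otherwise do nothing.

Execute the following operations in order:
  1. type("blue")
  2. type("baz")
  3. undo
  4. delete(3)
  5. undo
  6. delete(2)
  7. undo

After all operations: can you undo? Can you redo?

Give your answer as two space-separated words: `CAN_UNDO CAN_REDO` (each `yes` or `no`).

Answer: yes yes

Derivation:
After op 1 (type): buf='blue' undo_depth=1 redo_depth=0
After op 2 (type): buf='bluebaz' undo_depth=2 redo_depth=0
After op 3 (undo): buf='blue' undo_depth=1 redo_depth=1
After op 4 (delete): buf='b' undo_depth=2 redo_depth=0
After op 5 (undo): buf='blue' undo_depth=1 redo_depth=1
After op 6 (delete): buf='bl' undo_depth=2 redo_depth=0
After op 7 (undo): buf='blue' undo_depth=1 redo_depth=1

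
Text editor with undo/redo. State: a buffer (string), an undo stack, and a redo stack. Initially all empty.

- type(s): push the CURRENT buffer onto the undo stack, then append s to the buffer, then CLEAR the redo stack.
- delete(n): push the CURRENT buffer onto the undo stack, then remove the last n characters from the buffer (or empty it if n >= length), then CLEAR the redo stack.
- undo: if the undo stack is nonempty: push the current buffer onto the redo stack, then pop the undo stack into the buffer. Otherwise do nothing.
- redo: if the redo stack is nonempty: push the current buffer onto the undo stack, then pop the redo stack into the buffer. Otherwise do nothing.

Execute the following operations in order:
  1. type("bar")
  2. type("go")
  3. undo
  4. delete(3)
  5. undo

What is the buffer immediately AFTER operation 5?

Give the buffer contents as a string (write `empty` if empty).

After op 1 (type): buf='bar' undo_depth=1 redo_depth=0
After op 2 (type): buf='bargo' undo_depth=2 redo_depth=0
After op 3 (undo): buf='bar' undo_depth=1 redo_depth=1
After op 4 (delete): buf='(empty)' undo_depth=2 redo_depth=0
After op 5 (undo): buf='bar' undo_depth=1 redo_depth=1

Answer: bar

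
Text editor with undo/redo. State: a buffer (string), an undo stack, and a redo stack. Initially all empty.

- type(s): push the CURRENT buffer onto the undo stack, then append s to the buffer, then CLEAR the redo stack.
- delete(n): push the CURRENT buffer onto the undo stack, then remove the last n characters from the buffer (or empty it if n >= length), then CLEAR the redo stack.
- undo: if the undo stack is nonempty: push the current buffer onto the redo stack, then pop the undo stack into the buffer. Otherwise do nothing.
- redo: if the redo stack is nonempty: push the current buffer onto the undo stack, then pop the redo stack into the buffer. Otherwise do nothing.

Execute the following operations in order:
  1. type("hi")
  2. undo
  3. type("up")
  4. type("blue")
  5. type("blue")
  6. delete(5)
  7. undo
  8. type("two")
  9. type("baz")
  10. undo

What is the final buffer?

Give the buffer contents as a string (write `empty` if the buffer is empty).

After op 1 (type): buf='hi' undo_depth=1 redo_depth=0
After op 2 (undo): buf='(empty)' undo_depth=0 redo_depth=1
After op 3 (type): buf='up' undo_depth=1 redo_depth=0
After op 4 (type): buf='upblue' undo_depth=2 redo_depth=0
After op 5 (type): buf='upblueblue' undo_depth=3 redo_depth=0
After op 6 (delete): buf='upblu' undo_depth=4 redo_depth=0
After op 7 (undo): buf='upblueblue' undo_depth=3 redo_depth=1
After op 8 (type): buf='upbluebluetwo' undo_depth=4 redo_depth=0
After op 9 (type): buf='upbluebluetwobaz' undo_depth=5 redo_depth=0
After op 10 (undo): buf='upbluebluetwo' undo_depth=4 redo_depth=1

Answer: upbluebluetwo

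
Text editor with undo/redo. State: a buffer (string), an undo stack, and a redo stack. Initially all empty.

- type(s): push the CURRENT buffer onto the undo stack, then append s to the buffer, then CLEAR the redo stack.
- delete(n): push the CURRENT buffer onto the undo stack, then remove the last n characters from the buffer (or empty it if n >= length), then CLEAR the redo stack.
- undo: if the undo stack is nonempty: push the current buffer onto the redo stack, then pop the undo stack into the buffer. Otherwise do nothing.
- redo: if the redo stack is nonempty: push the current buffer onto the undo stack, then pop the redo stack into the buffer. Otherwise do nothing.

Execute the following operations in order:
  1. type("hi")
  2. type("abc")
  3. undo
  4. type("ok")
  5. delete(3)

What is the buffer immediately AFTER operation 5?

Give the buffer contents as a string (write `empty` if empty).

Answer: h

Derivation:
After op 1 (type): buf='hi' undo_depth=1 redo_depth=0
After op 2 (type): buf='hiabc' undo_depth=2 redo_depth=0
After op 3 (undo): buf='hi' undo_depth=1 redo_depth=1
After op 4 (type): buf='hiok' undo_depth=2 redo_depth=0
After op 5 (delete): buf='h' undo_depth=3 redo_depth=0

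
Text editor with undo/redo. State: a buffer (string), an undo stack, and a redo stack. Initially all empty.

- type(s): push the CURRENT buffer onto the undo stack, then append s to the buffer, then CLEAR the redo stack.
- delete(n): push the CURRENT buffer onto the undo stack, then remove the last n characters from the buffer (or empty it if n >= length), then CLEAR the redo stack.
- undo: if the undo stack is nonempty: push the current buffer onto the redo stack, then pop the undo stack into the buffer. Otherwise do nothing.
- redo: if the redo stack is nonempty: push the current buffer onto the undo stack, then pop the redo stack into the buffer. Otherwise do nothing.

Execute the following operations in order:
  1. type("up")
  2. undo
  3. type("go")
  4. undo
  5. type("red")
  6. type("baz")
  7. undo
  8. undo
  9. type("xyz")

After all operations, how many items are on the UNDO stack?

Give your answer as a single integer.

After op 1 (type): buf='up' undo_depth=1 redo_depth=0
After op 2 (undo): buf='(empty)' undo_depth=0 redo_depth=1
After op 3 (type): buf='go' undo_depth=1 redo_depth=0
After op 4 (undo): buf='(empty)' undo_depth=0 redo_depth=1
After op 5 (type): buf='red' undo_depth=1 redo_depth=0
After op 6 (type): buf='redbaz' undo_depth=2 redo_depth=0
After op 7 (undo): buf='red' undo_depth=1 redo_depth=1
After op 8 (undo): buf='(empty)' undo_depth=0 redo_depth=2
After op 9 (type): buf='xyz' undo_depth=1 redo_depth=0

Answer: 1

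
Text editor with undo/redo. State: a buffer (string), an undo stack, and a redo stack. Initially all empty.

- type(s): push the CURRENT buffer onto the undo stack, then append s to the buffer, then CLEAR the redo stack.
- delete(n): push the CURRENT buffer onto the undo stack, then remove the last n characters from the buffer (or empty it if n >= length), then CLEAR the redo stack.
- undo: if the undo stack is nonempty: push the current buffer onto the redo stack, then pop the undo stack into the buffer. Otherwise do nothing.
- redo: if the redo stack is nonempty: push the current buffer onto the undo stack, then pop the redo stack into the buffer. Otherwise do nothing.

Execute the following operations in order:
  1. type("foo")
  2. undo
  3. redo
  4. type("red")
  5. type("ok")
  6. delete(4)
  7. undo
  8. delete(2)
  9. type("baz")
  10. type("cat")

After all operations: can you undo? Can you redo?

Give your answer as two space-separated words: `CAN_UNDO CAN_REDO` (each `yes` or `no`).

After op 1 (type): buf='foo' undo_depth=1 redo_depth=0
After op 2 (undo): buf='(empty)' undo_depth=0 redo_depth=1
After op 3 (redo): buf='foo' undo_depth=1 redo_depth=0
After op 4 (type): buf='foored' undo_depth=2 redo_depth=0
After op 5 (type): buf='fooredok' undo_depth=3 redo_depth=0
After op 6 (delete): buf='foor' undo_depth=4 redo_depth=0
After op 7 (undo): buf='fooredok' undo_depth=3 redo_depth=1
After op 8 (delete): buf='foored' undo_depth=4 redo_depth=0
After op 9 (type): buf='fooredbaz' undo_depth=5 redo_depth=0
After op 10 (type): buf='fooredbazcat' undo_depth=6 redo_depth=0

Answer: yes no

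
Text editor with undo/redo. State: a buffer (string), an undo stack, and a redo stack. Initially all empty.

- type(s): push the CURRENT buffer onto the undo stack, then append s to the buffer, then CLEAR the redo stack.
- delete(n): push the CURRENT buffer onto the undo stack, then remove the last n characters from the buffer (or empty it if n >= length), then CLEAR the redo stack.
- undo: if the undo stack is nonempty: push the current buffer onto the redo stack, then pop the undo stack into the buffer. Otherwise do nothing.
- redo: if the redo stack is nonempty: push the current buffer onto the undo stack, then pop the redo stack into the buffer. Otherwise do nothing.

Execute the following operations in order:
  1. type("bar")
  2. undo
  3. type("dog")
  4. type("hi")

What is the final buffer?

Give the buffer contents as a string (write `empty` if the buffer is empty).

After op 1 (type): buf='bar' undo_depth=1 redo_depth=0
After op 2 (undo): buf='(empty)' undo_depth=0 redo_depth=1
After op 3 (type): buf='dog' undo_depth=1 redo_depth=0
After op 4 (type): buf='doghi' undo_depth=2 redo_depth=0

Answer: doghi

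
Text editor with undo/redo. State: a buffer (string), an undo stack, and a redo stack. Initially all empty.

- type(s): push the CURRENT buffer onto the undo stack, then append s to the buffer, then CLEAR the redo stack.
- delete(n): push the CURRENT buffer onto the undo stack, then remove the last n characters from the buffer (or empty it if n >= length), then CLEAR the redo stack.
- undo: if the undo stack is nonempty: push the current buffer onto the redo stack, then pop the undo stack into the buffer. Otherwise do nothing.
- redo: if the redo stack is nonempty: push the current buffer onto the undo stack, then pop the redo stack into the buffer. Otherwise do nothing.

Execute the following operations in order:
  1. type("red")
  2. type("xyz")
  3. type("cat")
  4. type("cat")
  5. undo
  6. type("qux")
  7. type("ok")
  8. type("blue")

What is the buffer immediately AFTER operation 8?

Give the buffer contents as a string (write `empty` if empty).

After op 1 (type): buf='red' undo_depth=1 redo_depth=0
After op 2 (type): buf='redxyz' undo_depth=2 redo_depth=0
After op 3 (type): buf='redxyzcat' undo_depth=3 redo_depth=0
After op 4 (type): buf='redxyzcatcat' undo_depth=4 redo_depth=0
After op 5 (undo): buf='redxyzcat' undo_depth=3 redo_depth=1
After op 6 (type): buf='redxyzcatqux' undo_depth=4 redo_depth=0
After op 7 (type): buf='redxyzcatquxok' undo_depth=5 redo_depth=0
After op 8 (type): buf='redxyzcatquxokblue' undo_depth=6 redo_depth=0

Answer: redxyzcatquxokblue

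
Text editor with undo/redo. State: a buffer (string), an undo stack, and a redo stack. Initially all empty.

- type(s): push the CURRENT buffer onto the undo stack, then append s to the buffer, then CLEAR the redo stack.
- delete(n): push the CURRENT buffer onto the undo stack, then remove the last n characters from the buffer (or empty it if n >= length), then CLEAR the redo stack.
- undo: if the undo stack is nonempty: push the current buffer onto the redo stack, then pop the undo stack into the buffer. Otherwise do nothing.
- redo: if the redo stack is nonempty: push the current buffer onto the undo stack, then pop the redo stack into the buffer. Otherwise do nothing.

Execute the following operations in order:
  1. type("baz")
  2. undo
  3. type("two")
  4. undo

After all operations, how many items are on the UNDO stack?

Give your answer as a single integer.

Answer: 0

Derivation:
After op 1 (type): buf='baz' undo_depth=1 redo_depth=0
After op 2 (undo): buf='(empty)' undo_depth=0 redo_depth=1
After op 3 (type): buf='two' undo_depth=1 redo_depth=0
After op 4 (undo): buf='(empty)' undo_depth=0 redo_depth=1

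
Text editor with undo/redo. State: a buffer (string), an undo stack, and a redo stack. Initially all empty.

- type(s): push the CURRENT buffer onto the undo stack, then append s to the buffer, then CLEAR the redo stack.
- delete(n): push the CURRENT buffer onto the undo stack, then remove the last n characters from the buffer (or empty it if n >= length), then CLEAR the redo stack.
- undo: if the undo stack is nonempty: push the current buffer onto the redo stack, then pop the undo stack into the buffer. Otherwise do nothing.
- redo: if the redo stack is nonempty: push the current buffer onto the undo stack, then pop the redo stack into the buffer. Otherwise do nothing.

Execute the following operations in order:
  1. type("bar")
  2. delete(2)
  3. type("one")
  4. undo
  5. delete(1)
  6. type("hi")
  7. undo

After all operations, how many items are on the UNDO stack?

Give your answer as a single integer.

Answer: 3

Derivation:
After op 1 (type): buf='bar' undo_depth=1 redo_depth=0
After op 2 (delete): buf='b' undo_depth=2 redo_depth=0
After op 3 (type): buf='bone' undo_depth=3 redo_depth=0
After op 4 (undo): buf='b' undo_depth=2 redo_depth=1
After op 5 (delete): buf='(empty)' undo_depth=3 redo_depth=0
After op 6 (type): buf='hi' undo_depth=4 redo_depth=0
After op 7 (undo): buf='(empty)' undo_depth=3 redo_depth=1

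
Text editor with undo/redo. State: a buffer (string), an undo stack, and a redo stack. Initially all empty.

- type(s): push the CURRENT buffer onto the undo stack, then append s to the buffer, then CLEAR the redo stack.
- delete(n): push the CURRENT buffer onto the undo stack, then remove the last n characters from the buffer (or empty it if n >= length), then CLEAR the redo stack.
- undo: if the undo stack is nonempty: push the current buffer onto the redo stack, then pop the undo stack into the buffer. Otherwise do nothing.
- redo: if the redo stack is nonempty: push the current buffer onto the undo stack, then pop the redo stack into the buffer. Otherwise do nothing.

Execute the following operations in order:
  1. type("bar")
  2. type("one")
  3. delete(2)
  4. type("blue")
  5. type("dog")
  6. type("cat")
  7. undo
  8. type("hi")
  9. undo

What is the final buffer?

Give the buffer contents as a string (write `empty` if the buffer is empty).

Answer: barobluedog

Derivation:
After op 1 (type): buf='bar' undo_depth=1 redo_depth=0
After op 2 (type): buf='barone' undo_depth=2 redo_depth=0
After op 3 (delete): buf='baro' undo_depth=3 redo_depth=0
After op 4 (type): buf='baroblue' undo_depth=4 redo_depth=0
After op 5 (type): buf='barobluedog' undo_depth=5 redo_depth=0
After op 6 (type): buf='barobluedogcat' undo_depth=6 redo_depth=0
After op 7 (undo): buf='barobluedog' undo_depth=5 redo_depth=1
After op 8 (type): buf='barobluedoghi' undo_depth=6 redo_depth=0
After op 9 (undo): buf='barobluedog' undo_depth=5 redo_depth=1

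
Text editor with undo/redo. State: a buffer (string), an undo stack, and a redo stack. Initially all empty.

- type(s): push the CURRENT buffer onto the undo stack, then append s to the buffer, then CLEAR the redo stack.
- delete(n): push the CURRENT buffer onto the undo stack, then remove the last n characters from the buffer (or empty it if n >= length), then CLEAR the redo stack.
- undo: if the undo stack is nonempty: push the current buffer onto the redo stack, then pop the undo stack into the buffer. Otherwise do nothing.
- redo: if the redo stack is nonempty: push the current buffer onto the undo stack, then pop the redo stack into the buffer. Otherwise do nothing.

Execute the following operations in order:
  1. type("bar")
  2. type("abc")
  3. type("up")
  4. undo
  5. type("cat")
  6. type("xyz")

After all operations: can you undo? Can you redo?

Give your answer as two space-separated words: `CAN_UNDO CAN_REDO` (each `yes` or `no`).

After op 1 (type): buf='bar' undo_depth=1 redo_depth=0
After op 2 (type): buf='barabc' undo_depth=2 redo_depth=0
After op 3 (type): buf='barabcup' undo_depth=3 redo_depth=0
After op 4 (undo): buf='barabc' undo_depth=2 redo_depth=1
After op 5 (type): buf='barabccat' undo_depth=3 redo_depth=0
After op 6 (type): buf='barabccatxyz' undo_depth=4 redo_depth=0

Answer: yes no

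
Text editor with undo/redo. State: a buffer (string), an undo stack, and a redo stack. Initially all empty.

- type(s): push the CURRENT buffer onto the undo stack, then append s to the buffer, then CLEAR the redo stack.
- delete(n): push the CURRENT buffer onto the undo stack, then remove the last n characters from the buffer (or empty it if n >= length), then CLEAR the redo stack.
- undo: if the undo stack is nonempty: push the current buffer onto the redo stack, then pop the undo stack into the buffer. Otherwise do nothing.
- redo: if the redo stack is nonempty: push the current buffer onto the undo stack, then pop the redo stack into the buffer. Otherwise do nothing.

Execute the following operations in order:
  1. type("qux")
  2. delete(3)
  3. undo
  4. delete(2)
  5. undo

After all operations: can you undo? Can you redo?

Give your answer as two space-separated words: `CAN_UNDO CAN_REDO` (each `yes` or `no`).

After op 1 (type): buf='qux' undo_depth=1 redo_depth=0
After op 2 (delete): buf='(empty)' undo_depth=2 redo_depth=0
After op 3 (undo): buf='qux' undo_depth=1 redo_depth=1
After op 4 (delete): buf='q' undo_depth=2 redo_depth=0
After op 5 (undo): buf='qux' undo_depth=1 redo_depth=1

Answer: yes yes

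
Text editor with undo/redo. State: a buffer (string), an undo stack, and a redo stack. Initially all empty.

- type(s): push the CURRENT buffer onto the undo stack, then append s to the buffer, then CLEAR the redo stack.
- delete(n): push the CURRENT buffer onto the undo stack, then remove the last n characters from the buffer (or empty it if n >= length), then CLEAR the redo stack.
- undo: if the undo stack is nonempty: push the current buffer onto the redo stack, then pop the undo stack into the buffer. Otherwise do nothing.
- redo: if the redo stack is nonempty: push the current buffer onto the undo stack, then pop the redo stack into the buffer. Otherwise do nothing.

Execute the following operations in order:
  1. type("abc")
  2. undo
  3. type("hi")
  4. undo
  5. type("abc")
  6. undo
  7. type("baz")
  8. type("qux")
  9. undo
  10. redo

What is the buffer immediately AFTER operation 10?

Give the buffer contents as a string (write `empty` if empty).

Answer: bazqux

Derivation:
After op 1 (type): buf='abc' undo_depth=1 redo_depth=0
After op 2 (undo): buf='(empty)' undo_depth=0 redo_depth=1
After op 3 (type): buf='hi' undo_depth=1 redo_depth=0
After op 4 (undo): buf='(empty)' undo_depth=0 redo_depth=1
After op 5 (type): buf='abc' undo_depth=1 redo_depth=0
After op 6 (undo): buf='(empty)' undo_depth=0 redo_depth=1
After op 7 (type): buf='baz' undo_depth=1 redo_depth=0
After op 8 (type): buf='bazqux' undo_depth=2 redo_depth=0
After op 9 (undo): buf='baz' undo_depth=1 redo_depth=1
After op 10 (redo): buf='bazqux' undo_depth=2 redo_depth=0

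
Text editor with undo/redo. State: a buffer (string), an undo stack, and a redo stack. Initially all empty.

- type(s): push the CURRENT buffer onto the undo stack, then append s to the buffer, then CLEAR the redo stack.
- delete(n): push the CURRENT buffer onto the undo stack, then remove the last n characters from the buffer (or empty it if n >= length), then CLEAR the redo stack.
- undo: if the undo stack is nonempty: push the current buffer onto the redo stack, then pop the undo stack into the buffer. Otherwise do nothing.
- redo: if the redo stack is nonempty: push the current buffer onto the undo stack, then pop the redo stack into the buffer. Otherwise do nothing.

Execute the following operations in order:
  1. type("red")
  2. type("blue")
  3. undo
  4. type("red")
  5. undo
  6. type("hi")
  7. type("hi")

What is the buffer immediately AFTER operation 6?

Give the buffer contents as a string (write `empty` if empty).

After op 1 (type): buf='red' undo_depth=1 redo_depth=0
After op 2 (type): buf='redblue' undo_depth=2 redo_depth=0
After op 3 (undo): buf='red' undo_depth=1 redo_depth=1
After op 4 (type): buf='redred' undo_depth=2 redo_depth=0
After op 5 (undo): buf='red' undo_depth=1 redo_depth=1
After op 6 (type): buf='redhi' undo_depth=2 redo_depth=0

Answer: redhi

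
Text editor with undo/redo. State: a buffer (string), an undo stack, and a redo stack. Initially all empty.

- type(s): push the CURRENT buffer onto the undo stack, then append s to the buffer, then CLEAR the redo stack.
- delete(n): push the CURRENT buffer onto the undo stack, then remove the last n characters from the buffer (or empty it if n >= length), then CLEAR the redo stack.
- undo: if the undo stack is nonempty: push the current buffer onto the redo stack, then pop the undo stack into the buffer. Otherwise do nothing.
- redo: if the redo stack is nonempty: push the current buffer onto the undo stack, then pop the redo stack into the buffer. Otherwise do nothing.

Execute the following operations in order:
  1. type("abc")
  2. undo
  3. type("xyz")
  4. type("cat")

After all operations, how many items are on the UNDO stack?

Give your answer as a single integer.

After op 1 (type): buf='abc' undo_depth=1 redo_depth=0
After op 2 (undo): buf='(empty)' undo_depth=0 redo_depth=1
After op 3 (type): buf='xyz' undo_depth=1 redo_depth=0
After op 4 (type): buf='xyzcat' undo_depth=2 redo_depth=0

Answer: 2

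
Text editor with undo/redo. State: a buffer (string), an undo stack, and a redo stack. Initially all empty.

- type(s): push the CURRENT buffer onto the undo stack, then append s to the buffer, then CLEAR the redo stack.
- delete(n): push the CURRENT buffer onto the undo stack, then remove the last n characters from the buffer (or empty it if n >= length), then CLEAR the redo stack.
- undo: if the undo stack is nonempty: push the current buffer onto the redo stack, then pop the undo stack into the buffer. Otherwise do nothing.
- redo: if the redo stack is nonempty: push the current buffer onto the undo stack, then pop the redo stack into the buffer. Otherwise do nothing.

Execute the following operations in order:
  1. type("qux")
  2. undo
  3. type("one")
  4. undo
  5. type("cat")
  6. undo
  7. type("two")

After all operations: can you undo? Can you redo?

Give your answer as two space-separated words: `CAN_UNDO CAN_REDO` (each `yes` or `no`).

Answer: yes no

Derivation:
After op 1 (type): buf='qux' undo_depth=1 redo_depth=0
After op 2 (undo): buf='(empty)' undo_depth=0 redo_depth=1
After op 3 (type): buf='one' undo_depth=1 redo_depth=0
After op 4 (undo): buf='(empty)' undo_depth=0 redo_depth=1
After op 5 (type): buf='cat' undo_depth=1 redo_depth=0
After op 6 (undo): buf='(empty)' undo_depth=0 redo_depth=1
After op 7 (type): buf='two' undo_depth=1 redo_depth=0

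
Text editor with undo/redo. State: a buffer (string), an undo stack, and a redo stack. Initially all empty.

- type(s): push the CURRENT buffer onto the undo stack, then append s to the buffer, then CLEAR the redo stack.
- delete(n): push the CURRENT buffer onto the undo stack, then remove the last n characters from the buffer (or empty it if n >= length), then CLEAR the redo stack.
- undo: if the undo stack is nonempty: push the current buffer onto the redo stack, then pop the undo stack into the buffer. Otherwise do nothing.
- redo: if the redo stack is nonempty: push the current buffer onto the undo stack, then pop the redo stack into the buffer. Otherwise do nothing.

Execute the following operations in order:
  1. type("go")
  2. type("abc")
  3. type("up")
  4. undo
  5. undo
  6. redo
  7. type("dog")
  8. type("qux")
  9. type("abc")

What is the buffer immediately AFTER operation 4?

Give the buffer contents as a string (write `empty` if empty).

After op 1 (type): buf='go' undo_depth=1 redo_depth=0
After op 2 (type): buf='goabc' undo_depth=2 redo_depth=0
After op 3 (type): buf='goabcup' undo_depth=3 redo_depth=0
After op 4 (undo): buf='goabc' undo_depth=2 redo_depth=1

Answer: goabc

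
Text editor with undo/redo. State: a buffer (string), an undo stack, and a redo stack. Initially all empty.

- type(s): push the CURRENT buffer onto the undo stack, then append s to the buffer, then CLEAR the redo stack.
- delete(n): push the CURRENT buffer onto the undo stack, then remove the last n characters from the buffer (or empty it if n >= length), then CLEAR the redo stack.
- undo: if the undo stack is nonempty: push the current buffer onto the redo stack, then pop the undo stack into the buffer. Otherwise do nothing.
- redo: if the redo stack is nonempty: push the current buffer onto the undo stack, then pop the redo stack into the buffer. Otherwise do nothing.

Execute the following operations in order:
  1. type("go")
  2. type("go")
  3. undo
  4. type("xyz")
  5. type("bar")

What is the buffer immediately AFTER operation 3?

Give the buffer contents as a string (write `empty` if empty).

After op 1 (type): buf='go' undo_depth=1 redo_depth=0
After op 2 (type): buf='gogo' undo_depth=2 redo_depth=0
After op 3 (undo): buf='go' undo_depth=1 redo_depth=1

Answer: go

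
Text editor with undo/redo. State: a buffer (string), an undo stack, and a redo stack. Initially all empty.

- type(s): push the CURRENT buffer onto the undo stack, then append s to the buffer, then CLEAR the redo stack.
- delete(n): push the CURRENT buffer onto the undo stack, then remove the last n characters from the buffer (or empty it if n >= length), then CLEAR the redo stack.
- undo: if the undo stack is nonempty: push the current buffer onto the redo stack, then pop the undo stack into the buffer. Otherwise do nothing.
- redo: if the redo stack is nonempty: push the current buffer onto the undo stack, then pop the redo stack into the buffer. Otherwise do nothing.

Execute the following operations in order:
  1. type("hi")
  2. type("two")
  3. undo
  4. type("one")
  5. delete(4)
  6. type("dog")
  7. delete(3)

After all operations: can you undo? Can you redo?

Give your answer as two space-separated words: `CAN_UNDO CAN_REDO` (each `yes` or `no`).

After op 1 (type): buf='hi' undo_depth=1 redo_depth=0
After op 2 (type): buf='hitwo' undo_depth=2 redo_depth=0
After op 3 (undo): buf='hi' undo_depth=1 redo_depth=1
After op 4 (type): buf='hione' undo_depth=2 redo_depth=0
After op 5 (delete): buf='h' undo_depth=3 redo_depth=0
After op 6 (type): buf='hdog' undo_depth=4 redo_depth=0
After op 7 (delete): buf='h' undo_depth=5 redo_depth=0

Answer: yes no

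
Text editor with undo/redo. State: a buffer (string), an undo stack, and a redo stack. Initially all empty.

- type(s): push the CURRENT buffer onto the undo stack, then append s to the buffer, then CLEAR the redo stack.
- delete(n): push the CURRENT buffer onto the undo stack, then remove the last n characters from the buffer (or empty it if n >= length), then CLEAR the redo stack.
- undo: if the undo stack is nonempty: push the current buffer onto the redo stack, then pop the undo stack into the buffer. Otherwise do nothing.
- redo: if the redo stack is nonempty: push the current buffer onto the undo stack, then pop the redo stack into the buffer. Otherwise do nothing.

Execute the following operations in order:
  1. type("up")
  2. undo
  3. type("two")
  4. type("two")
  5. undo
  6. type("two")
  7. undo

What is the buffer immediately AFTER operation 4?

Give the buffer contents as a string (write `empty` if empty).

After op 1 (type): buf='up' undo_depth=1 redo_depth=0
After op 2 (undo): buf='(empty)' undo_depth=0 redo_depth=1
After op 3 (type): buf='two' undo_depth=1 redo_depth=0
After op 4 (type): buf='twotwo' undo_depth=2 redo_depth=0

Answer: twotwo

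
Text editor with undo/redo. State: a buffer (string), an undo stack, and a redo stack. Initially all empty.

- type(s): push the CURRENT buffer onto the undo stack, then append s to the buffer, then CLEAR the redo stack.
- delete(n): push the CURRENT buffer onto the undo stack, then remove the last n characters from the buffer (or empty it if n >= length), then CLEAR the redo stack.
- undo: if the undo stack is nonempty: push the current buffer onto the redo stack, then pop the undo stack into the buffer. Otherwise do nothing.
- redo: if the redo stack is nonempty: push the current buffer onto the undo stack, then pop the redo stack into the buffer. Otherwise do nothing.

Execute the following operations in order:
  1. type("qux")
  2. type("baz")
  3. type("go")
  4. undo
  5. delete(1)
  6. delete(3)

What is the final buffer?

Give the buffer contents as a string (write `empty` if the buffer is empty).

Answer: qu

Derivation:
After op 1 (type): buf='qux' undo_depth=1 redo_depth=0
After op 2 (type): buf='quxbaz' undo_depth=2 redo_depth=0
After op 3 (type): buf='quxbazgo' undo_depth=3 redo_depth=0
After op 4 (undo): buf='quxbaz' undo_depth=2 redo_depth=1
After op 5 (delete): buf='quxba' undo_depth=3 redo_depth=0
After op 6 (delete): buf='qu' undo_depth=4 redo_depth=0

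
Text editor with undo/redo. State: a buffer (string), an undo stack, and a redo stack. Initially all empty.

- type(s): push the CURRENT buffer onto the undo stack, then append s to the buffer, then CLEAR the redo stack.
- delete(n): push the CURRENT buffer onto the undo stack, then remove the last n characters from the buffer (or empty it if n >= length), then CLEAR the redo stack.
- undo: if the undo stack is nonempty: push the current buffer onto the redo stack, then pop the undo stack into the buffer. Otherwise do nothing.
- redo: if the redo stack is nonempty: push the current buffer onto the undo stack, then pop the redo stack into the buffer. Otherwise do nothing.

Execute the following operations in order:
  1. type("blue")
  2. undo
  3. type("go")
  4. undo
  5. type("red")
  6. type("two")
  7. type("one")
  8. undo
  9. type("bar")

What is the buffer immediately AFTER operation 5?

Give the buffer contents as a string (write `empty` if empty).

Answer: red

Derivation:
After op 1 (type): buf='blue' undo_depth=1 redo_depth=0
After op 2 (undo): buf='(empty)' undo_depth=0 redo_depth=1
After op 3 (type): buf='go' undo_depth=1 redo_depth=0
After op 4 (undo): buf='(empty)' undo_depth=0 redo_depth=1
After op 5 (type): buf='red' undo_depth=1 redo_depth=0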